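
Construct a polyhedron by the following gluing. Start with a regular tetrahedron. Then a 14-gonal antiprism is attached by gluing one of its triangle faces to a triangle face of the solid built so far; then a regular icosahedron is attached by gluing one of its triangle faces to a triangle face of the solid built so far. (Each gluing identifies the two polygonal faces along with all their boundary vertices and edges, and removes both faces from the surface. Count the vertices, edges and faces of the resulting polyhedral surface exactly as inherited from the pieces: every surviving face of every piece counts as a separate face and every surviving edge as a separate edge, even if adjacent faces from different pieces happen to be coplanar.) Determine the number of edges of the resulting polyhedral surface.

A regular tetrahedron: V=4, E=6, F=4.
Attach a 14-gonal antiprism (V=28, E=56, F=30) along a 3-gon: merge 3 vertices and 3 edges, delete both glued faces → V=29, E=59, F=32.
Attach a regular icosahedron (V=12, E=30, F=20) along a 3-gon: merge 3 vertices and 3 edges, delete both glued faces → V=38, E=86, F=50.
Check: V − E + F = 38 − 86 + 50 = 2.

86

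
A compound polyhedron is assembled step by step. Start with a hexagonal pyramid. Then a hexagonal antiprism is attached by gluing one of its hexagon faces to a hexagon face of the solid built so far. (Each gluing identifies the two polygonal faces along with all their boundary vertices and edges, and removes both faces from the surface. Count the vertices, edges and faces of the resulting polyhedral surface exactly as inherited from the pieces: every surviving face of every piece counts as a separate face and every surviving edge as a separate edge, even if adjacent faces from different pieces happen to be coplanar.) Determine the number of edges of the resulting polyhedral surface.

A hexagonal pyramid: V=7, E=12, F=7.
Attach a hexagonal antiprism (V=12, E=24, F=14) along a 6-gon: merge 6 vertices and 6 edges, delete both glued faces → V=13, E=30, F=19.
Check: V − E + F = 13 − 30 + 19 = 2.

30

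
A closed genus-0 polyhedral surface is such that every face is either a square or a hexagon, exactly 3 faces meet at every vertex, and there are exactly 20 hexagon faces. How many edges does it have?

Let x be the number of squares; then F = 20 + x.
Edge–face incidences: 2E = 6·20 + 4·x = 120 + 4x.
Every vertex has degree 3, so 3V = 2E.
Euler: V − E + F = 2 ⇒ (2E)/3 − E + (20 + x) = 2.
Multiply by 6: 2·(2E) − 3·(2E) + 6·(20 + x) = 12, i.e. 120 + 6x − (120 + 4x) = 12.
Collecting terms: 2x = 12, so x = 6.
Then 2E = 120 + 4·6 = 144, so E = 72, V = 2E/3 = 48, F = 20 + 6 = 26.

72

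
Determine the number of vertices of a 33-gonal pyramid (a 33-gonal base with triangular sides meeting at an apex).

34

A pyramid on an n-gon base has one n-gon and n triangles: V = 33 + 1 = 34, E = 2·33 = 66, F = 33 + 1 = 34.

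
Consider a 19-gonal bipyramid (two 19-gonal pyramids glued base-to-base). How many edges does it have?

A bipyramid over an n-gon has 2n triangular faces and n + 2 vertices: V = 19 + 2 = 21, E = 3·19 = 57, F = 2·19 = 38.

57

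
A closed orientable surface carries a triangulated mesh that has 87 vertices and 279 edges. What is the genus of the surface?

Every face is a triangle and each edge borders two faces, so 3F = 2·279, giving F = 186.
χ = V − E + F = 87 − 279 + 186 = -6.
For a closed orientable surface χ = 2 − 2g, so g = (2 − (-6))/2 = 4.

4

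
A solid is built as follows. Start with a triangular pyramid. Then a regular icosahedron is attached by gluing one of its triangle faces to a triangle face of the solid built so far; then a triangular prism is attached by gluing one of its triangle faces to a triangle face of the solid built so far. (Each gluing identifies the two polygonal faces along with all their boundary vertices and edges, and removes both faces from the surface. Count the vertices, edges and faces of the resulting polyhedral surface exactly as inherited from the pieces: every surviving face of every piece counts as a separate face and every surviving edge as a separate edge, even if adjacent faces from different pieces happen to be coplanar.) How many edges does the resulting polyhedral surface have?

A triangular pyramid: V=4, E=6, F=4.
Attach a regular icosahedron (V=12, E=30, F=20) along a 3-gon: merge 3 vertices and 3 edges, delete both glued faces → V=13, E=33, F=22.
Attach a triangular prism (V=6, E=9, F=5) along a 3-gon: merge 3 vertices and 3 edges, delete both glued faces → V=16, E=39, F=25.
Check: V − E + F = 16 − 39 + 25 = 2.

39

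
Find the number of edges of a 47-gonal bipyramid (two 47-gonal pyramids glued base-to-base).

A bipyramid over an n-gon has 2n triangular faces and n + 2 vertices: V = 47 + 2 = 49, E = 3·47 = 141, F = 2·47 = 94.

141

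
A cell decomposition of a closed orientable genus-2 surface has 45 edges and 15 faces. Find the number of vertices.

For a closed orientable surface of genus 2, χ = 2 − 2·2 = -2.
V = -2 + E − F = -2 + 45 − 15 = 28.

28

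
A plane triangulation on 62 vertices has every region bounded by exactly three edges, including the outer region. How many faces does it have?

In a plane triangulation 3F = 2E and V − E + F = 2, so F = 2V − 4 = 2·62 − 4 = 120.

120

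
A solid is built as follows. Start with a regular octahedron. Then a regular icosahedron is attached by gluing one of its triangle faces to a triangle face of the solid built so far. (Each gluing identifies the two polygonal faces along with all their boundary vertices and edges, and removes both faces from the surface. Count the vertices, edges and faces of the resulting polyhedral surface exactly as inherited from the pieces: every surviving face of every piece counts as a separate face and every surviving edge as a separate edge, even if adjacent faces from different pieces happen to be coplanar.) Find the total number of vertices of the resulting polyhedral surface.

15

A regular octahedron: V=6, E=12, F=8.
Attach a regular icosahedron (V=12, E=30, F=20) along a 3-gon: merge 3 vertices and 3 edges, delete both glued faces → V=15, E=39, F=26.
Check: V − E + F = 15 − 39 + 26 = 2.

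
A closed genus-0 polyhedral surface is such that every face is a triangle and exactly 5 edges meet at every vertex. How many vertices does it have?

12

Each face has 3 edges and each edge borders two faces, so 2E = 3F.
Each vertex has degree 5, so 5V = 2E and hence V = 3F/5.
Euler: V − E + F = 2 ⇒ (3F/5) − (3F/2) + F = 2.
Multiply by 10: (6 − 15 + 10)F = 20, i.e. 1F = 20.
So F = 20, E = 3·20/2 = 30, V = 3·20/5 = 12.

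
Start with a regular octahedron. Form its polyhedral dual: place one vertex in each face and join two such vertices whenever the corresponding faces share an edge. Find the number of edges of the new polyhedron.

12

The base solid has V = 6, E = 12, F = 8.
The dual swaps V and F and preserves E: V′ = F = 8, E′ = E = 12, F′ = V = 6.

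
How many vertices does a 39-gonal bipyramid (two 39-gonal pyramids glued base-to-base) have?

41

A bipyramid over an n-gon has 2n triangular faces and n + 2 vertices: V = 39 + 2 = 41, E = 3·39 = 117, F = 2·39 = 78.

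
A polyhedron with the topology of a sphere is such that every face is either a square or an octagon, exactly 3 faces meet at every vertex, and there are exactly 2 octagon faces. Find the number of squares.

Let x be the number of squares; then F = 2 + x.
Edge–face incidences: 2E = 8·2 + 4·x = 16 + 4x.
Every vertex has degree 3, so 3V = 2E.
Euler: V − E + F = 2 ⇒ (2E)/3 − E + (2 + x) = 2.
Multiply by 6: 2·(2E) − 3·(2E) + 6·(2 + x) = 12, i.e. 12 + 6x − (16 + 4x) = 12.
Collecting terms: 2x − 4 = 12, so 2x = 16, so x = 8.
Then 2E = 16 + 4·8 = 48, so E = 24, V = 2E/3 = 16, F = 2 + 8 = 10.

8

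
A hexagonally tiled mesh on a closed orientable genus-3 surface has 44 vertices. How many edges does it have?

χ = 2 − 2·3 = -4, and every face is a hexagon so 6F = 2E.
V − E + F = -4 with E = 6F/2 gives 44 − (6/2 − 1)·F = -4, so F = 24 and E = 72.

72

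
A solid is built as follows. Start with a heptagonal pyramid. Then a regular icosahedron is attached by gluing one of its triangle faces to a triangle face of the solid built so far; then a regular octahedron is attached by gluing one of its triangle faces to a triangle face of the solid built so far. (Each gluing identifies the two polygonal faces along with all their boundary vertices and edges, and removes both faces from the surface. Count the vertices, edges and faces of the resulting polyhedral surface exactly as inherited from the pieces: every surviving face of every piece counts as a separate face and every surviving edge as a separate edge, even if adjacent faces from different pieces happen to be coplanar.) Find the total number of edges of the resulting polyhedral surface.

50

A heptagonal pyramid: V=8, E=14, F=8.
Attach a regular icosahedron (V=12, E=30, F=20) along a 3-gon: merge 3 vertices and 3 edges, delete both glued faces → V=17, E=41, F=26.
Attach a regular octahedron (V=6, E=12, F=8) along a 3-gon: merge 3 vertices and 3 edges, delete both glued faces → V=20, E=50, F=32.
Check: V − E + F = 20 − 50 + 32 = 2.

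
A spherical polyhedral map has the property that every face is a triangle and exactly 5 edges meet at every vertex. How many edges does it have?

Each face has 3 edges and each edge borders two faces, so 2E = 3F.
Each vertex has degree 5, so 5V = 2E and hence V = 3F/5.
Euler: V − E + F = 2 ⇒ (3F/5) − (3F/2) + F = 2.
Multiply by 10: (6 − 15 + 10)F = 20, i.e. 1F = 20.
So F = 20, E = 3·20/2 = 30, V = 3·20/5 = 12.

30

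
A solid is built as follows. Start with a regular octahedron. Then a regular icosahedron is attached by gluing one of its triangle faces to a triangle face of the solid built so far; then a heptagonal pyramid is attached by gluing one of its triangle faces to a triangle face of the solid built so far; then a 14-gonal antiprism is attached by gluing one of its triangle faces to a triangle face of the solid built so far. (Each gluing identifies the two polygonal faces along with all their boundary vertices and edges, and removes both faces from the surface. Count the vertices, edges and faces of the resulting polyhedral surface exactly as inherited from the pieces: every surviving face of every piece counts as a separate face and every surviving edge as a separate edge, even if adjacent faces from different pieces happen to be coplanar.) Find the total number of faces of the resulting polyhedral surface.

A regular octahedron: V=6, E=12, F=8.
Attach a regular icosahedron (V=12, E=30, F=20) along a 3-gon: merge 3 vertices and 3 edges, delete both glued faces → V=15, E=39, F=26.
Attach a heptagonal pyramid (V=8, E=14, F=8) along a 3-gon: merge 3 vertices and 3 edges, delete both glued faces → V=20, E=50, F=32.
Attach a 14-gonal antiprism (V=28, E=56, F=30) along a 3-gon: merge 3 vertices and 3 edges, delete both glued faces → V=45, E=103, F=60.
Check: V − E + F = 45 − 103 + 60 = 2.

60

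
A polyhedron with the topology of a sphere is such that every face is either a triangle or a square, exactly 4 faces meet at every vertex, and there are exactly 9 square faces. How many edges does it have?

30

Let x be the number of triangles; then F = 9 + x.
Edge–face incidences: 2E = 4·9 + 3·x = 36 + 3x.
Every vertex has degree 4, so 4V = 2E.
Euler: V − E + F = 2 ⇒ (2E)/4 − E + (9 + x) = 2.
Multiply by 8: 2·(2E) − 4·(2E) + 8·(9 + x) = 16, i.e. 72 + 8x − 2·(36 + 3x) = 16.
Collecting terms: 2x = 16, so x = 8.
Then 2E = 36 + 3·8 = 60, so E = 30, V = 2E/4 = 15, F = 9 + 8 = 17.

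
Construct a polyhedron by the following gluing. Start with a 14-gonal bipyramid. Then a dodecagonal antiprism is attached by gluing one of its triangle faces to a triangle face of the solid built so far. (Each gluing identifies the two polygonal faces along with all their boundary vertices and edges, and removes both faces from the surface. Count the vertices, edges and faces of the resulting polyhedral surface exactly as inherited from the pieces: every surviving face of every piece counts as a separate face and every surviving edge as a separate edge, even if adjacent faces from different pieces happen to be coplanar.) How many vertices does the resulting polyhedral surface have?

37

A 14-gonal bipyramid: V=16, E=42, F=28.
Attach a dodecagonal antiprism (V=24, E=48, F=26) along a 3-gon: merge 3 vertices and 3 edges, delete both glued faces → V=37, E=87, F=52.
Check: V − E + F = 37 − 87 + 52 = 2.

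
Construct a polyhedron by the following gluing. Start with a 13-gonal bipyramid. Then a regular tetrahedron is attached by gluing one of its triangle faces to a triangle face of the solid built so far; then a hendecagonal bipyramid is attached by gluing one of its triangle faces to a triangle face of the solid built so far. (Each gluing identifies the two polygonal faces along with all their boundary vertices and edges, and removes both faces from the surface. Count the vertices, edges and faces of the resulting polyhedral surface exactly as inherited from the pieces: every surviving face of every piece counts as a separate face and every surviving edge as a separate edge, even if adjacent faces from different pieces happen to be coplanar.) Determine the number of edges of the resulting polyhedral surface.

A 13-gonal bipyramid: V=15, E=39, F=26.
Attach a regular tetrahedron (V=4, E=6, F=4) along a 3-gon: merge 3 vertices and 3 edges, delete both glued faces → V=16, E=42, F=28.
Attach a hendecagonal bipyramid (V=13, E=33, F=22) along a 3-gon: merge 3 vertices and 3 edges, delete both glued faces → V=26, E=72, F=48.
Check: V − E + F = 26 − 72 + 48 = 2.

72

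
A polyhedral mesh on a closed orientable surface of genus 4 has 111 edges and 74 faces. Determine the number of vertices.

31

For a closed orientable surface of genus 4, χ = 2 − 2·4 = -6.
V = -6 + E − F = -6 + 111 − 74 = 31.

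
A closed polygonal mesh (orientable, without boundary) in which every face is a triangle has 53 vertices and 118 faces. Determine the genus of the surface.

4

Every face is a triangle, so 2E = 3·118 = 354, giving E = 177.
χ = V − E + F = 53 − 177 + 118 = -6.
For a closed orientable surface χ = 2 − 2g, so g = (2 − (-6))/2 = 4.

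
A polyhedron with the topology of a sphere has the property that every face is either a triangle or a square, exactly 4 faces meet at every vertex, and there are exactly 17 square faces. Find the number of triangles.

8

Let x be the number of triangles; then F = 17 + x.
Edge–face incidences: 2E = 4·17 + 3·x = 68 + 3x.
Every vertex has degree 4, so 4V = 2E.
Euler: V − E + F = 2 ⇒ (2E)/4 − E + (17 + x) = 2.
Multiply by 8: 2·(2E) − 4·(2E) + 8·(17 + x) = 16, i.e. 136 + 8x − 2·(68 + 3x) = 16.
Collecting terms: 2x = 16, so x = 8.
Then 2E = 68 + 3·8 = 92, so E = 46, V = 2E/4 = 23, F = 17 + 8 = 25.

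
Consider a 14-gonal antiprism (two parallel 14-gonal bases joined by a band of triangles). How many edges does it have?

An antiprism on an n-gon has two n-gon caps and 2n triangles: V = 2·14 = 28, E = 4·14 = 56, F = 2·14 + 2 = 30.
Check: V − E + F = 28 − 56 + 30 = 2.

56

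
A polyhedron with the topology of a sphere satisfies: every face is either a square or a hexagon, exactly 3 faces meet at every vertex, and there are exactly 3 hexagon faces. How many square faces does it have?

Let x be the number of squares; then F = 3 + x.
Edge–face incidences: 2E = 6·3 + 4·x = 18 + 4x.
Every vertex has degree 3, so 3V = 2E.
Euler: V − E + F = 2 ⇒ (2E)/3 − E + (3 + x) = 2.
Multiply by 6: 2·(2E) − 3·(2E) + 6·(3 + x) = 12, i.e. 18 + 6x − (18 + 4x) = 12.
Collecting terms: 2x = 12, so x = 6.
Then 2E = 18 + 4·6 = 42, so E = 21, V = 2E/3 = 14, F = 3 + 6 = 9.

6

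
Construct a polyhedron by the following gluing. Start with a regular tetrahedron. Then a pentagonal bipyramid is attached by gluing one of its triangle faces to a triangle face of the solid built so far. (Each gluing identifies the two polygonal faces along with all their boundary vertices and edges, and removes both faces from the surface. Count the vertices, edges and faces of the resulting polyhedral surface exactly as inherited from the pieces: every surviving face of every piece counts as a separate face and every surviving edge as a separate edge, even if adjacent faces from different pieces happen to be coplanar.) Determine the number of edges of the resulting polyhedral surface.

A regular tetrahedron: V=4, E=6, F=4.
Attach a pentagonal bipyramid (V=7, E=15, F=10) along a 3-gon: merge 3 vertices and 3 edges, delete both glued faces → V=8, E=18, F=12.
Check: V − E + F = 8 − 18 + 12 = 2.

18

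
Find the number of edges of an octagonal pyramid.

16

A pyramid on an n-gon base has one n-gon and n triangles: V = 8 + 1 = 9, E = 2·8 = 16, F = 8 + 1 = 9.
Check: V − E + F = 9 − 16 + 9 = 2.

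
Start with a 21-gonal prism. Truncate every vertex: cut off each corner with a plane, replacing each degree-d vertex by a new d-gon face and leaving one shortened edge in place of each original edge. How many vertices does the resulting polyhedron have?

The base solid has V = 42, E = 63, F = 23.
Truncation replaces each original edge-end by a new vertex, so V′ = 2E = 126.
Each original edge survives, and each old vertex of degree d contributes d new edges; summing degrees gives Σd = 2E, so E′ = E + 2E = 3E = 189.
Each original face survives and each original vertex becomes one new face: F′ = F + V = 65.

126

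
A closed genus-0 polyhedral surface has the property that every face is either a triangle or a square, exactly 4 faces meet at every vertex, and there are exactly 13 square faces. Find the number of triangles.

8

Let x be the number of triangles; then F = 13 + x.
Edge–face incidences: 2E = 4·13 + 3·x = 52 + 3x.
Every vertex has degree 4, so 4V = 2E.
Euler: V − E + F = 2 ⇒ (2E)/4 − E + (13 + x) = 2.
Multiply by 8: 2·(2E) − 4·(2E) + 8·(13 + x) = 16, i.e. 104 + 8x − 2·(52 + 3x) = 16.
Collecting terms: 2x = 16, so x = 8.
Then 2E = 52 + 3·8 = 76, so E = 38, V = 2E/4 = 19, F = 13 + 8 = 21.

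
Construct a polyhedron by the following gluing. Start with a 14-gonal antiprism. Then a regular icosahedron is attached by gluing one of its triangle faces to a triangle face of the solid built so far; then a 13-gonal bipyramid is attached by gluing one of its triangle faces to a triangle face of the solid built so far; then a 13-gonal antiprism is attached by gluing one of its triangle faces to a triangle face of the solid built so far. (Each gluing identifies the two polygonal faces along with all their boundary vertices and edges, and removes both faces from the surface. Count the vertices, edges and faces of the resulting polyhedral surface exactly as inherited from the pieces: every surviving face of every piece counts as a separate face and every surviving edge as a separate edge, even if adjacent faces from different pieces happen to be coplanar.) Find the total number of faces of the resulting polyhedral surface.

98

A 14-gonal antiprism: V=28, E=56, F=30.
Attach a regular icosahedron (V=12, E=30, F=20) along a 3-gon: merge 3 vertices and 3 edges, delete both glued faces → V=37, E=83, F=48.
Attach a 13-gonal bipyramid (V=15, E=39, F=26) along a 3-gon: merge 3 vertices and 3 edges, delete both glued faces → V=49, E=119, F=72.
Attach a 13-gonal antiprism (V=26, E=52, F=28) along a 3-gon: merge 3 vertices and 3 edges, delete both glued faces → V=72, E=168, F=98.
Check: V − E + F = 72 − 168 + 98 = 2.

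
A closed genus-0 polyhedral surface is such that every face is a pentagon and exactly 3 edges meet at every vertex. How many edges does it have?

Each face has 5 edges and each edge borders two faces, so 2E = 5F.
Each vertex has degree 3, so 3V = 2E and hence V = 5F/3.
Euler: V − E + F = 2 ⇒ (5F/3) − (5F/2) + F = 2.
Multiply by 6: (10 − 15 + 6)F = 12, i.e. 1F = 12.
So F = 12, E = 5·12/2 = 30, V = 5·12/3 = 20.

30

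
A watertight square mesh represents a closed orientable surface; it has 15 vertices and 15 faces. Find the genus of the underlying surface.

Every face is a square, so 2E = 4·15 = 60, giving E = 30.
χ = V − E + F = 15 − 30 + 15 = 0.
For a closed orientable surface χ = 2 − 2g, so g = (2 − (0))/2 = 1.

1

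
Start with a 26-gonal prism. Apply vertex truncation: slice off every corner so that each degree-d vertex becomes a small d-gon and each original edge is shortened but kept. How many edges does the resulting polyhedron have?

234

The base solid has V = 52, E = 78, F = 28.
Truncation replaces each original edge-end by a new vertex, so V′ = 2E = 156.
Each original edge survives, and each old vertex of degree d contributes d new edges; summing degrees gives Σd = 2E, so E′ = E + 2E = 3E = 234.
Each original face survives and each original vertex becomes one new face: F′ = F + V = 80.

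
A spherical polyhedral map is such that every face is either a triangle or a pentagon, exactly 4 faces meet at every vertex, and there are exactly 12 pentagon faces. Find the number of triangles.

Let x be the number of triangles; then F = 12 + x.
Edge–face incidences: 2E = 5·12 + 3·x = 60 + 3x.
Every vertex has degree 4, so 4V = 2E.
Euler: V − E + F = 2 ⇒ (2E)/4 − E + (12 + x) = 2.
Multiply by 8: 2·(2E) − 4·(2E) + 8·(12 + x) = 16, i.e. 96 + 8x − 2·(60 + 3x) = 16.
Collecting terms: 2x − 24 = 16, so 2x = 40, so x = 20.
Then 2E = 60 + 3·20 = 120, so E = 60, V = 2E/4 = 30, F = 12 + 20 = 32.

20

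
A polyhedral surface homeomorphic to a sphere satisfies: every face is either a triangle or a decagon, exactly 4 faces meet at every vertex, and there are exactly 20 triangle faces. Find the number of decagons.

2

Let x be the number of decagons; then F = 20 + x.
Edge–face incidences: 2E = 3·20 + 10·x = 60 + 10x.
Every vertex has degree 4, so 4V = 2E.
Euler: V − E + F = 2 ⇒ (2E)/4 − E + (20 + x) = 2.
Multiply by 8: 2·(2E) − 4·(2E) + 8·(20 + x) = 16, i.e. 160 + 8x − 2·(60 + 10x) = 16.
Collecting terms: −12x + 40 = 16, so −12x = −24, so x = 2.
Then 2E = 60 + 10·2 = 80, so E = 40, V = 2E/4 = 20, F = 20 + 2 = 22.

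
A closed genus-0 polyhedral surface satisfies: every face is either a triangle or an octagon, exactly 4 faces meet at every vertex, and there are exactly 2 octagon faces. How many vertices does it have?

Let x be the number of triangles; then F = 2 + x.
Edge–face incidences: 2E = 8·2 + 3·x = 16 + 3x.
Every vertex has degree 4, so 4V = 2E.
Euler: V − E + F = 2 ⇒ (2E)/4 − E + (2 + x) = 2.
Multiply by 8: 2·(2E) − 4·(2E) + 8·(2 + x) = 16, i.e. 16 + 8x − 2·(16 + 3x) = 16.
Collecting terms: 2x − 16 = 16, so 2x = 32, so x = 16.
Then 2E = 16 + 3·16 = 64, so E = 32, V = 2E/4 = 16, F = 2 + 16 = 18.

16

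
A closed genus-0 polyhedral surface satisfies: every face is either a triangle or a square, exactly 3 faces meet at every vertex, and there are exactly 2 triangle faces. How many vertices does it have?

6

Let x be the number of squares; then F = 2 + x.
Edge–face incidences: 2E = 3·2 + 4·x = 6 + 4x.
Every vertex has degree 3, so 3V = 2E.
Euler: V − E + F = 2 ⇒ (2E)/3 − E + (2 + x) = 2.
Multiply by 6: 2·(2E) − 3·(2E) + 6·(2 + x) = 12, i.e. 12 + 6x − (6 + 4x) = 12.
Collecting terms: 2x + 6 = 12, so 2x = 6, so x = 3.
Then 2E = 6 + 4·3 = 18, so E = 9, V = 2E/3 = 6, F = 2 + 3 = 5.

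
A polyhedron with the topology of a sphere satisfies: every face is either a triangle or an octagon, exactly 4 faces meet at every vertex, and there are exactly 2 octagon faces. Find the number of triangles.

Let x be the number of triangles; then F = 2 + x.
Edge–face incidences: 2E = 8·2 + 3·x = 16 + 3x.
Every vertex has degree 4, so 4V = 2E.
Euler: V − E + F = 2 ⇒ (2E)/4 − E + (2 + x) = 2.
Multiply by 8: 2·(2E) − 4·(2E) + 8·(2 + x) = 16, i.e. 16 + 8x − 2·(16 + 3x) = 16.
Collecting terms: 2x − 16 = 16, so 2x = 32, so x = 16.
Then 2E = 16 + 3·16 = 64, so E = 32, V = 2E/4 = 16, F = 2 + 16 = 18.

16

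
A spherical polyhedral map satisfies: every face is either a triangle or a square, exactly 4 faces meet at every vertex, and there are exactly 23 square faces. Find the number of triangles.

8

Let x be the number of triangles; then F = 23 + x.
Edge–face incidences: 2E = 4·23 + 3·x = 92 + 3x.
Every vertex has degree 4, so 4V = 2E.
Euler: V − E + F = 2 ⇒ (2E)/4 − E + (23 + x) = 2.
Multiply by 8: 2·(2E) − 4·(2E) + 8·(23 + x) = 16, i.e. 184 + 8x − 2·(92 + 3x) = 16.
Collecting terms: 2x = 16, so x = 8.
Then 2E = 92 + 3·8 = 116, so E = 58, V = 2E/4 = 29, F = 23 + 8 = 31.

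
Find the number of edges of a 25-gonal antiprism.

An antiprism on an n-gon has two n-gon caps and 2n triangles: V = 2·25 = 50, E = 4·25 = 100, F = 2·25 + 2 = 52.

100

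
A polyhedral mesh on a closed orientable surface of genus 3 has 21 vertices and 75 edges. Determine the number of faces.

For a closed orientable surface of genus 3, χ = 2 − 2·3 = -4.
F = -4 − V + E = -4 − 21 + 75 = 50.

50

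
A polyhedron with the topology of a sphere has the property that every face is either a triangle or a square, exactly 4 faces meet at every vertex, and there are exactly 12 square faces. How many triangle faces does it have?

Let x be the number of triangles; then F = 12 + x.
Edge–face incidences: 2E = 4·12 + 3·x = 48 + 3x.
Every vertex has degree 4, so 4V = 2E.
Euler: V − E + F = 2 ⇒ (2E)/4 − E + (12 + x) = 2.
Multiply by 8: 2·(2E) − 4·(2E) + 8·(12 + x) = 16, i.e. 96 + 8x − 2·(48 + 3x) = 16.
Collecting terms: 2x = 16, so x = 8.
Then 2E = 48 + 3·8 = 72, so E = 36, V = 2E/4 = 18, F = 12 + 8 = 20.

8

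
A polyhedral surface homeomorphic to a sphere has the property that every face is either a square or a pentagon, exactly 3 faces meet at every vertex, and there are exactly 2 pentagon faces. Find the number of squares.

5

Let x be the number of squares; then F = 2 + x.
Edge–face incidences: 2E = 5·2 + 4·x = 10 + 4x.
Every vertex has degree 3, so 3V = 2E.
Euler: V − E + F = 2 ⇒ (2E)/3 − E + (2 + x) = 2.
Multiply by 6: 2·(2E) − 3·(2E) + 6·(2 + x) = 12, i.e. 12 + 6x − (10 + 4x) = 12.
Collecting terms: 2x + 2 = 12, so 2x = 10, so x = 5.
Then 2E = 10 + 4·5 = 30, so E = 15, V = 2E/3 = 10, F = 2 + 5 = 7.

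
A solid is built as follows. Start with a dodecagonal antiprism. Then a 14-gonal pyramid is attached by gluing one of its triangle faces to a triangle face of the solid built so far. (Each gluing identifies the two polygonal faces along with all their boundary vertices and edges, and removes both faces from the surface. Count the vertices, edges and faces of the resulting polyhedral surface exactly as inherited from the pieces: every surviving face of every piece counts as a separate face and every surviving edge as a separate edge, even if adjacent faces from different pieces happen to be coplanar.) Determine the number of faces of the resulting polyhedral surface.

A dodecagonal antiprism: V=24, E=48, F=26.
Attach a 14-gonal pyramid (V=15, E=28, F=15) along a 3-gon: merge 3 vertices and 3 edges, delete both glued faces → V=36, E=73, F=39.
Check: V − E + F = 36 − 73 + 39 = 2.

39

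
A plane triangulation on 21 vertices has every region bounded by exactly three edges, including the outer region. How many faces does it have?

38

In a plane triangulation 3F = 2E and V − E + F = 2, so F = 2V − 4 = 2·21 − 4 = 38.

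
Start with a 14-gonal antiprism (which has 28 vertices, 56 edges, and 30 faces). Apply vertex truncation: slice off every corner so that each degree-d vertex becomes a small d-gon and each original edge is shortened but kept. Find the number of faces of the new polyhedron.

58

Truncation replaces each original edge-end by a new vertex, so V′ = 2E = 112.
Each original edge survives, and each old vertex of degree d contributes d new edges; summing degrees gives Σd = 2E, so E′ = E + 2E = 3E = 168.
Each original face survives and each original vertex becomes one new face: F′ = F + V = 58.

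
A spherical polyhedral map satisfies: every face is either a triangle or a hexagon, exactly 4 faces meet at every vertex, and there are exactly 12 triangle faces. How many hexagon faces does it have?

2

Let x be the number of hexagons; then F = 12 + x.
Edge–face incidences: 2E = 3·12 + 6·x = 36 + 6x.
Every vertex has degree 4, so 4V = 2E.
Euler: V − E + F = 2 ⇒ (2E)/4 − E + (12 + x) = 2.
Multiply by 8: 2·(2E) − 4·(2E) + 8·(12 + x) = 16, i.e. 96 + 8x − 2·(36 + 6x) = 16.
Collecting terms: −4x + 24 = 16, so −4x = −8, so x = 2.
Then 2E = 36 + 6·2 = 48, so E = 24, V = 2E/4 = 12, F = 12 + 2 = 14.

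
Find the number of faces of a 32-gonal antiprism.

66

An antiprism on an n-gon has two n-gon caps and 2n triangles: V = 2·32 = 64, E = 4·32 = 128, F = 2·32 + 2 = 66.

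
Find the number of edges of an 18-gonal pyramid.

A pyramid on an n-gon base has one n-gon and n triangles: V = 18 + 1 = 19, E = 2·18 = 36, F = 18 + 1 = 19.

36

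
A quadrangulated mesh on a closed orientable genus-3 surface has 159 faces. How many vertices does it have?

155

χ = 2 − 2·3 = -4, and every face is a square so 4F = 2E.
E = 4·159/2 = 318. Then V = -4 + E − F = -4 + 318 − 159 = 155.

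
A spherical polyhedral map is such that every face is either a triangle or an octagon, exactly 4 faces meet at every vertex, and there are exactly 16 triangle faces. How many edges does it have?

Let x be the number of octagons; then F = 16 + x.
Edge–face incidences: 2E = 3·16 + 8·x = 48 + 8x.
Every vertex has degree 4, so 4V = 2E.
Euler: V − E + F = 2 ⇒ (2E)/4 − E + (16 + x) = 2.
Multiply by 8: 2·(2E) − 4·(2E) + 8·(16 + x) = 16, i.e. 128 + 8x − 2·(48 + 8x) = 16.
Collecting terms: −8x + 32 = 16, so −8x = −16, so x = 2.
Then 2E = 48 + 8·2 = 64, so E = 32, V = 2E/4 = 16, F = 16 + 2 = 18.

32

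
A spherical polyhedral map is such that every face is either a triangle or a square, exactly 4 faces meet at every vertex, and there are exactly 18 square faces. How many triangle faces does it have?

8

Let x be the number of triangles; then F = 18 + x.
Edge–face incidences: 2E = 4·18 + 3·x = 72 + 3x.
Every vertex has degree 4, so 4V = 2E.
Euler: V − E + F = 2 ⇒ (2E)/4 − E + (18 + x) = 2.
Multiply by 8: 2·(2E) − 4·(2E) + 8·(18 + x) = 16, i.e. 144 + 8x − 2·(72 + 3x) = 16.
Collecting terms: 2x = 16, so x = 8.
Then 2E = 72 + 3·8 = 96, so E = 48, V = 2E/4 = 24, F = 18 + 8 = 26.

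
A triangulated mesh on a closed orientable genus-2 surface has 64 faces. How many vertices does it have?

χ = 2 − 2·2 = -2, and every face is a triangle so 3F = 2E.
E = 3·64/2 = 96. Then V = -2 + E − F = -2 + 96 − 64 = 30.

30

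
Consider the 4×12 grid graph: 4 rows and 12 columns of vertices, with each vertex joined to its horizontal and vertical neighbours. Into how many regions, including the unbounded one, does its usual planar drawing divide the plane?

The grid has V = 4·12 = 48 vertices and E = 4·11 + 12·3 = 80 edges.
F = 2 − V + E = 2 − 48 + 80 = 34.

34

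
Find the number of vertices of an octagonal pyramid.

9

A pyramid on an n-gon base has one n-gon and n triangles: V = 8 + 1 = 9, E = 2·8 = 16, F = 8 + 1 = 9.
Check: V − E + F = 9 − 16 + 9 = 2.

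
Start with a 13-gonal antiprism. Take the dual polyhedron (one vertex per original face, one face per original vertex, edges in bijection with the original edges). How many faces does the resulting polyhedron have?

The base solid has V = 26, E = 52, F = 28.
The dual swaps V and F and preserves E: V′ = F = 28, E′ = E = 52, F′ = V = 26.

26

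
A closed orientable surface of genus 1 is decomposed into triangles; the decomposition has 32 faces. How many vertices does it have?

χ = 2 − 2·1 = 0, and every face is a triangle so 3F = 2E.
E = 3·32/2 = 48. Then V = 0 + E − F = 0 + 48 − 32 = 16.

16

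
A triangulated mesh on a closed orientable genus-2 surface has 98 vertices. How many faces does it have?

χ = 2 − 2·2 = -2, and every face is a triangle so 3F = 2E.
V − E + F = -2 with E = 3F/2 gives 98 − (3/2 − 1)·F = -2, so F = 200 and E = 300.

200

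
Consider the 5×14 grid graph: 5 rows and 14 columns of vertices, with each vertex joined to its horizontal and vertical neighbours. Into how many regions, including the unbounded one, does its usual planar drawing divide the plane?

The grid has V = 5·14 = 70 vertices and E = 5·13 + 14·4 = 121 edges.
F = 2 − V + E = 2 − 70 + 121 = 53.

53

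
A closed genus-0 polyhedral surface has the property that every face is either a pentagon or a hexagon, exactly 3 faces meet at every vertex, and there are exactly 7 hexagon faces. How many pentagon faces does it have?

12

Let x be the number of pentagons; then F = 7 + x.
Edge–face incidences: 2E = 6·7 + 5·x = 42 + 5x.
Every vertex has degree 3, so 3V = 2E.
Euler: V − E + F = 2 ⇒ (2E)/3 − E + (7 + x) = 2.
Multiply by 6: 2·(2E) − 3·(2E) + 6·(7 + x) = 12, i.e. 42 + 6x − (42 + 5x) = 12.
Collecting terms: x = 12.
Then 2E = 42 + 5·12 = 102, so E = 51, V = 2E/3 = 34, F = 7 + 12 = 19.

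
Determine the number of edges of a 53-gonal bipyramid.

A bipyramid over an n-gon has 2n triangular faces and n + 2 vertices: V = 53 + 2 = 55, E = 3·53 = 159, F = 2·53 = 106.
Check: V − E + F = 55 − 159 + 106 = 2.

159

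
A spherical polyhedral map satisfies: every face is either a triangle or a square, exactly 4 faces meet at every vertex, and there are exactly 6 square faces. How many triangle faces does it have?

Let x be the number of triangles; then F = 6 + x.
Edge–face incidences: 2E = 4·6 + 3·x = 24 + 3x.
Every vertex has degree 4, so 4V = 2E.
Euler: V − E + F = 2 ⇒ (2E)/4 − E + (6 + x) = 2.
Multiply by 8: 2·(2E) − 4·(2E) + 8·(6 + x) = 16, i.e. 48 + 8x − 2·(24 + 3x) = 16.
Collecting terms: 2x = 16, so x = 8.
Then 2E = 24 + 3·8 = 48, so E = 24, V = 2E/4 = 12, F = 6 + 8 = 14.

8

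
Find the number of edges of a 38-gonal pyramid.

76

A pyramid on an n-gon base has one n-gon and n triangles: V = 38 + 1 = 39, E = 2·38 = 76, F = 38 + 1 = 39.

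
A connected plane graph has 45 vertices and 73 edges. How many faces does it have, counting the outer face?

30

Euler's formula for a connected plane graph: V − E + F = 2, so F = 2 − 45 + 73 = 30.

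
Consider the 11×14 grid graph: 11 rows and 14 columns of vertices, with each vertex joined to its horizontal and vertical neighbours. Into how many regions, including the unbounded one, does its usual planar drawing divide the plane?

131

The grid has V = 11·14 = 154 vertices and E = 11·13 + 14·10 = 283 edges.
F = 2 − V + E = 2 − 154 + 283 = 131.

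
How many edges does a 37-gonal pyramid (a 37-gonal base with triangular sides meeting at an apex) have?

A pyramid on an n-gon base has one n-gon and n triangles: V = 37 + 1 = 38, E = 2·37 = 74, F = 37 + 1 = 38.

74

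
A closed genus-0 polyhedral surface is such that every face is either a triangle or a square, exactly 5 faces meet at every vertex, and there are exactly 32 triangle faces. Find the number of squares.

6

Let x be the number of squares; then F = 32 + x.
Edge–face incidences: 2E = 3·32 + 4·x = 96 + 4x.
Every vertex has degree 5, so 5V = 2E.
Euler: V − E + F = 2 ⇒ (2E)/5 − E + (32 + x) = 2.
Multiply by 10: 2·(2E) − 5·(2E) + 10·(32 + x) = 20, i.e. 320 + 10x − 3·(96 + 4x) = 20.
Collecting terms: −2x + 32 = 20, so −2x = −12, so x = 6.
Then 2E = 96 + 4·6 = 120, so E = 60, V = 2E/5 = 24, F = 32 + 6 = 38.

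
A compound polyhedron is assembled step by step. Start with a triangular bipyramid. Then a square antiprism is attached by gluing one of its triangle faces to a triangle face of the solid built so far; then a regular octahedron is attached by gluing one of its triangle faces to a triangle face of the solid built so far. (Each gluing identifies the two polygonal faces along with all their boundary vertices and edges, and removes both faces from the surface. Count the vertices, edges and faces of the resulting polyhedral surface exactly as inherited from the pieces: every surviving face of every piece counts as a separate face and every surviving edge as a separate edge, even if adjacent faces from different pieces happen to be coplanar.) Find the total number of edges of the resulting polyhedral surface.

31

A triangular bipyramid: V=5, E=9, F=6.
Attach a square antiprism (V=8, E=16, F=10) along a 3-gon: merge 3 vertices and 3 edges, delete both glued faces → V=10, E=22, F=14.
Attach a regular octahedron (V=6, E=12, F=8) along a 3-gon: merge 3 vertices and 3 edges, delete both glued faces → V=13, E=31, F=20.
Check: V − E + F = 13 − 31 + 20 = 2.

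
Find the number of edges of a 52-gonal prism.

156

A prism on an n-gon has two n-gon bases and n rectangular sides: V = 2·52 = 104, E = 3·52 = 156, F = 52 + 2 = 54.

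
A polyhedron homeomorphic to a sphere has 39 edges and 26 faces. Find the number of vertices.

Here V − E + F = 2.
V = 2 + E − F = 2 + 39 − 26 = 15.

15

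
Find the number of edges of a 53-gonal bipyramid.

159

A bipyramid over an n-gon has 2n triangular faces and n + 2 vertices: V = 53 + 2 = 55, E = 3·53 = 159, F = 2·53 = 106.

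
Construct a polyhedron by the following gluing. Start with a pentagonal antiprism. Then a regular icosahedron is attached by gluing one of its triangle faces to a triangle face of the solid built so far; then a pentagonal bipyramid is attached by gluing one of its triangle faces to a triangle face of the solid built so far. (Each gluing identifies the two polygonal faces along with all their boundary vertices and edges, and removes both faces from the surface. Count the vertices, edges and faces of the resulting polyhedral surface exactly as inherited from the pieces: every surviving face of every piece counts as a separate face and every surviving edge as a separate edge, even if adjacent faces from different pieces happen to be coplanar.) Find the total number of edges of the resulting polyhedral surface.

59

A pentagonal antiprism: V=10, E=20, F=12.
Attach a regular icosahedron (V=12, E=30, F=20) along a 3-gon: merge 3 vertices and 3 edges, delete both glued faces → V=19, E=47, F=30.
Attach a pentagonal bipyramid (V=7, E=15, F=10) along a 3-gon: merge 3 vertices and 3 edges, delete both glued faces → V=23, E=59, F=38.
Check: V − E + F = 23 − 59 + 38 = 2.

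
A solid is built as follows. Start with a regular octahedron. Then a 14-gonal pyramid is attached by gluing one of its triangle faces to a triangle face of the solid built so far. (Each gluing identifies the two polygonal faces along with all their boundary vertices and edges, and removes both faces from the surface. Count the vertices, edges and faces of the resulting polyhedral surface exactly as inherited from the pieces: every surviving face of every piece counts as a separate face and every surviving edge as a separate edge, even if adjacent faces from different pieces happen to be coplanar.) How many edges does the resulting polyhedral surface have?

A regular octahedron: V=6, E=12, F=8.
Attach a 14-gonal pyramid (V=15, E=28, F=15) along a 3-gon: merge 3 vertices and 3 edges, delete both glued faces → V=18, E=37, F=21.
Check: V − E + F = 18 − 37 + 21 = 2.

37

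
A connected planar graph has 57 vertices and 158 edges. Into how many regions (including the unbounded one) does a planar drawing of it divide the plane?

103

Euler's formula for a connected plane graph: V − E + F = 2, so F = 2 − 57 + 158 = 103.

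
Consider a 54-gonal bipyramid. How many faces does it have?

A bipyramid over an n-gon has 2n triangular faces and n + 2 vertices: V = 54 + 2 = 56, E = 3·54 = 162, F = 2·54 = 108.
Check: V − E + F = 56 − 162 + 108 = 2.

108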